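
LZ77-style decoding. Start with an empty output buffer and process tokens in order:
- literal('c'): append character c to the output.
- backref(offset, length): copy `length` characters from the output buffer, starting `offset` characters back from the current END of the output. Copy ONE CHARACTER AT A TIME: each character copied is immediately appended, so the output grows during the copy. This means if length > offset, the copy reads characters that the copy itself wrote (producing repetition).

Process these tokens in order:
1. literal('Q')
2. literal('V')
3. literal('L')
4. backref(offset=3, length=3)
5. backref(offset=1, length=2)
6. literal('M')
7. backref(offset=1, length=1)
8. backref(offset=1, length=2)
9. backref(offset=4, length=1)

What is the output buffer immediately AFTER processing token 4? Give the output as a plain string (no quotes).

Token 1: literal('Q'). Output: "Q"
Token 2: literal('V'). Output: "QV"
Token 3: literal('L'). Output: "QVL"
Token 4: backref(off=3, len=3). Copied 'QVL' from pos 0. Output: "QVLQVL"

Answer: QVLQVL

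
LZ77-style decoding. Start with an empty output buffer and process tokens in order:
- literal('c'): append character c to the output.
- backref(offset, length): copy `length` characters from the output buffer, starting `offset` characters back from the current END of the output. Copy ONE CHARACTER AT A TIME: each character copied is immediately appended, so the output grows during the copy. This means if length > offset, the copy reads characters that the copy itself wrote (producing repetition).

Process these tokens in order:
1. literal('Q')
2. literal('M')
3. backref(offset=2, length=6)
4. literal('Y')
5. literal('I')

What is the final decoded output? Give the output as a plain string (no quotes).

Answer: QMQMQMQMYI

Derivation:
Token 1: literal('Q'). Output: "Q"
Token 2: literal('M'). Output: "QM"
Token 3: backref(off=2, len=6) (overlapping!). Copied 'QMQMQM' from pos 0. Output: "QMQMQMQM"
Token 4: literal('Y'). Output: "QMQMQMQMY"
Token 5: literal('I'). Output: "QMQMQMQMYI"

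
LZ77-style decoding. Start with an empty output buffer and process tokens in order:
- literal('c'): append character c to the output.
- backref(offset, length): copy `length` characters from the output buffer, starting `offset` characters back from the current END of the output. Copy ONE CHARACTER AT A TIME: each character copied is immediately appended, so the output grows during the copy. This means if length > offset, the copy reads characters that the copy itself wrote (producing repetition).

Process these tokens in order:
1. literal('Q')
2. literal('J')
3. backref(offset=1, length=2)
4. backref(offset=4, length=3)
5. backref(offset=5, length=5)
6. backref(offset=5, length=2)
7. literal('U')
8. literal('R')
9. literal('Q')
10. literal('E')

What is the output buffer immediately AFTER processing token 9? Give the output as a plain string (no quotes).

Token 1: literal('Q'). Output: "Q"
Token 2: literal('J'). Output: "QJ"
Token 3: backref(off=1, len=2) (overlapping!). Copied 'JJ' from pos 1. Output: "QJJJ"
Token 4: backref(off=4, len=3). Copied 'QJJ' from pos 0. Output: "QJJJQJJ"
Token 5: backref(off=5, len=5). Copied 'JJQJJ' from pos 2. Output: "QJJJQJJJJQJJ"
Token 6: backref(off=5, len=2). Copied 'JJ' from pos 7. Output: "QJJJQJJJJQJJJJ"
Token 7: literal('U'). Output: "QJJJQJJJJQJJJJU"
Token 8: literal('R'). Output: "QJJJQJJJJQJJJJUR"
Token 9: literal('Q'). Output: "QJJJQJJJJQJJJJURQ"

Answer: QJJJQJJJJQJJJJURQ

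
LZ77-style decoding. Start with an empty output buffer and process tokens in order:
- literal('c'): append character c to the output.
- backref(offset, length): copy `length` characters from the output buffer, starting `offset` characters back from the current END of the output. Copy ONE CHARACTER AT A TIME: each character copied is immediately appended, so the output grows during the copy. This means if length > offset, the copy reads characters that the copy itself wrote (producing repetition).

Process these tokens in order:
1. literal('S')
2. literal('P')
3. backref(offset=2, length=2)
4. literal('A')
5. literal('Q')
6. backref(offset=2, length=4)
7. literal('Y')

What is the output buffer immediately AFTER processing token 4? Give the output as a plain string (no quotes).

Answer: SPSPA

Derivation:
Token 1: literal('S'). Output: "S"
Token 2: literal('P'). Output: "SP"
Token 3: backref(off=2, len=2). Copied 'SP' from pos 0. Output: "SPSP"
Token 4: literal('A'). Output: "SPSPA"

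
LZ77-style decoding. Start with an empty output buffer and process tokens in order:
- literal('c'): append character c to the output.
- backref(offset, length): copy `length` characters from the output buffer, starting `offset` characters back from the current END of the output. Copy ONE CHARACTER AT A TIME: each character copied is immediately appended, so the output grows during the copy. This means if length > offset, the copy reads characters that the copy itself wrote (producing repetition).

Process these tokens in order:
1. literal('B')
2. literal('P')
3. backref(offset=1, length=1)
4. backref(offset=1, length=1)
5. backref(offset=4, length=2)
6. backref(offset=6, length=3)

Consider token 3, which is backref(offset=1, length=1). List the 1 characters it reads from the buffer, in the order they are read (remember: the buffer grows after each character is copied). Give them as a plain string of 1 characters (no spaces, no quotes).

Answer: P

Derivation:
Token 1: literal('B'). Output: "B"
Token 2: literal('P'). Output: "BP"
Token 3: backref(off=1, len=1). Buffer before: "BP" (len 2)
  byte 1: read out[1]='P', append. Buffer now: "BPP"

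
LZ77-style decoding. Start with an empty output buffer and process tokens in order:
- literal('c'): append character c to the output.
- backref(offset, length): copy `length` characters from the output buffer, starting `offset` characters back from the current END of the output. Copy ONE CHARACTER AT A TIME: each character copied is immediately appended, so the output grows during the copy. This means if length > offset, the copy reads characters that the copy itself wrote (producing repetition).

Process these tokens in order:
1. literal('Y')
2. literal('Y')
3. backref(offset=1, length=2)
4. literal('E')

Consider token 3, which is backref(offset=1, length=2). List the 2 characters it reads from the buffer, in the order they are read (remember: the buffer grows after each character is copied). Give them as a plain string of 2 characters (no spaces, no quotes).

Token 1: literal('Y'). Output: "Y"
Token 2: literal('Y'). Output: "YY"
Token 3: backref(off=1, len=2). Buffer before: "YY" (len 2)
  byte 1: read out[1]='Y', append. Buffer now: "YYY"
  byte 2: read out[2]='Y', append. Buffer now: "YYYY"

Answer: YY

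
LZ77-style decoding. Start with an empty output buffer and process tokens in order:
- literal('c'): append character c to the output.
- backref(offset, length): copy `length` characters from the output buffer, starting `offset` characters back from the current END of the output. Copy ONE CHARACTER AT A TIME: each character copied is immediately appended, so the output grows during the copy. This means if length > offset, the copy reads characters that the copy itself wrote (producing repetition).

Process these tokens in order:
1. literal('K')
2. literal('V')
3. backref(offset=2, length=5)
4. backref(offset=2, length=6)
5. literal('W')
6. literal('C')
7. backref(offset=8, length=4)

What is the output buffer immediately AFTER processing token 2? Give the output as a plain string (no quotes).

Answer: KV

Derivation:
Token 1: literal('K'). Output: "K"
Token 2: literal('V'). Output: "KV"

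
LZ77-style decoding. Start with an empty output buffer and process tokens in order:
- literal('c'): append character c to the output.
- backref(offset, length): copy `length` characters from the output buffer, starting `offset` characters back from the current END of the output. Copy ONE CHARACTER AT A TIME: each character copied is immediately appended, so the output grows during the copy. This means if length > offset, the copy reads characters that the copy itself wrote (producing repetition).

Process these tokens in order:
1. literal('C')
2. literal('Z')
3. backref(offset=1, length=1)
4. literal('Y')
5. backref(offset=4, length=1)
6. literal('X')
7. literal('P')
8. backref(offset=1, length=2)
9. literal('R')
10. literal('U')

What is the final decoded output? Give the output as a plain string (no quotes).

Answer: CZZYCXPPPRU

Derivation:
Token 1: literal('C'). Output: "C"
Token 2: literal('Z'). Output: "CZ"
Token 3: backref(off=1, len=1). Copied 'Z' from pos 1. Output: "CZZ"
Token 4: literal('Y'). Output: "CZZY"
Token 5: backref(off=4, len=1). Copied 'C' from pos 0. Output: "CZZYC"
Token 6: literal('X'). Output: "CZZYCX"
Token 7: literal('P'). Output: "CZZYCXP"
Token 8: backref(off=1, len=2) (overlapping!). Copied 'PP' from pos 6. Output: "CZZYCXPPP"
Token 9: literal('R'). Output: "CZZYCXPPPR"
Token 10: literal('U'). Output: "CZZYCXPPPRU"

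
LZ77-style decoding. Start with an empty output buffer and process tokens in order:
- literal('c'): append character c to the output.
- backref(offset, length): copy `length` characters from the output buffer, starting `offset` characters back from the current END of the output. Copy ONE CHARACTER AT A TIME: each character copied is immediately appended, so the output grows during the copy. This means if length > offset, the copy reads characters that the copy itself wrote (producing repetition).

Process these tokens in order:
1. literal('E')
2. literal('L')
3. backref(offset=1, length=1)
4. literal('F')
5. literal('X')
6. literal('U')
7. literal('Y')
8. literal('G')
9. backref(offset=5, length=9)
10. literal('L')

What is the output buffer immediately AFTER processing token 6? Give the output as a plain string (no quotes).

Answer: ELLFXU

Derivation:
Token 1: literal('E'). Output: "E"
Token 2: literal('L'). Output: "EL"
Token 3: backref(off=1, len=1). Copied 'L' from pos 1. Output: "ELL"
Token 4: literal('F'). Output: "ELLF"
Token 5: literal('X'). Output: "ELLFX"
Token 6: literal('U'). Output: "ELLFXU"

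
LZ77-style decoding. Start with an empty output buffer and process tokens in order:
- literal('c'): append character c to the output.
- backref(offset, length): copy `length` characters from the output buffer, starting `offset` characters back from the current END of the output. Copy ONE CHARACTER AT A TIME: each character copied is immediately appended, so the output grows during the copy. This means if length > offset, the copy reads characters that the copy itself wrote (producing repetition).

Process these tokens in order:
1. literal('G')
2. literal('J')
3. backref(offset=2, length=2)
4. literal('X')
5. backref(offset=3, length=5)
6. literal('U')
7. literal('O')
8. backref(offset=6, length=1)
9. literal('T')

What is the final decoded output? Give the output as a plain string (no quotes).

Answer: GJGJXGJXGJUOJT

Derivation:
Token 1: literal('G'). Output: "G"
Token 2: literal('J'). Output: "GJ"
Token 3: backref(off=2, len=2). Copied 'GJ' from pos 0. Output: "GJGJ"
Token 4: literal('X'). Output: "GJGJX"
Token 5: backref(off=3, len=5) (overlapping!). Copied 'GJXGJ' from pos 2. Output: "GJGJXGJXGJ"
Token 6: literal('U'). Output: "GJGJXGJXGJU"
Token 7: literal('O'). Output: "GJGJXGJXGJUO"
Token 8: backref(off=6, len=1). Copied 'J' from pos 6. Output: "GJGJXGJXGJUOJ"
Token 9: literal('T'). Output: "GJGJXGJXGJUOJT"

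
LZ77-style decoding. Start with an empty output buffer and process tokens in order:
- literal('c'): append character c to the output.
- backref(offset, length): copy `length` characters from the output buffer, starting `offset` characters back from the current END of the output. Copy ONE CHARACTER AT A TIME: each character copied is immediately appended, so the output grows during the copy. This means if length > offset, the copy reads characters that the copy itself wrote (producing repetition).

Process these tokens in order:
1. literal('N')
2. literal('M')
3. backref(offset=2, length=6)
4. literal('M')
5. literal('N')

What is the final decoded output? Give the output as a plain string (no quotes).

Answer: NMNMNMNMMN

Derivation:
Token 1: literal('N'). Output: "N"
Token 2: literal('M'). Output: "NM"
Token 3: backref(off=2, len=6) (overlapping!). Copied 'NMNMNM' from pos 0. Output: "NMNMNMNM"
Token 4: literal('M'). Output: "NMNMNMNMM"
Token 5: literal('N'). Output: "NMNMNMNMMN"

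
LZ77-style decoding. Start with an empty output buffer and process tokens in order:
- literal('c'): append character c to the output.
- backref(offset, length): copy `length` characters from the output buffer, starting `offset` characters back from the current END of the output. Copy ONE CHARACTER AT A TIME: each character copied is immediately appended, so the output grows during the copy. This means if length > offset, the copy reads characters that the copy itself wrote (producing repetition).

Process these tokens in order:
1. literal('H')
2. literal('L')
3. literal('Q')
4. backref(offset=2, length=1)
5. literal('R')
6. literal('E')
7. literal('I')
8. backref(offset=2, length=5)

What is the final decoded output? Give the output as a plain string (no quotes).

Token 1: literal('H'). Output: "H"
Token 2: literal('L'). Output: "HL"
Token 3: literal('Q'). Output: "HLQ"
Token 4: backref(off=2, len=1). Copied 'L' from pos 1. Output: "HLQL"
Token 5: literal('R'). Output: "HLQLR"
Token 6: literal('E'). Output: "HLQLRE"
Token 7: literal('I'). Output: "HLQLREI"
Token 8: backref(off=2, len=5) (overlapping!). Copied 'EIEIE' from pos 5. Output: "HLQLREIEIEIE"

Answer: HLQLREIEIEIE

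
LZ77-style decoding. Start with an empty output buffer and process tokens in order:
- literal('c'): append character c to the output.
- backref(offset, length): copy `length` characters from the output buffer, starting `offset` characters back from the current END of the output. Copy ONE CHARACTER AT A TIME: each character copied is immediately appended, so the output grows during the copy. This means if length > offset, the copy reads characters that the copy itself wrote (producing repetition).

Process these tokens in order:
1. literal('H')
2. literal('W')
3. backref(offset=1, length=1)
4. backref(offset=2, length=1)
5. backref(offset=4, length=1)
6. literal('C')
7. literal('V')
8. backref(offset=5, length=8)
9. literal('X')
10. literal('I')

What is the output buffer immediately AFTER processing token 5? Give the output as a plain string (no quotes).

Answer: HWWWH

Derivation:
Token 1: literal('H'). Output: "H"
Token 2: literal('W'). Output: "HW"
Token 3: backref(off=1, len=1). Copied 'W' from pos 1. Output: "HWW"
Token 4: backref(off=2, len=1). Copied 'W' from pos 1. Output: "HWWW"
Token 5: backref(off=4, len=1). Copied 'H' from pos 0. Output: "HWWWH"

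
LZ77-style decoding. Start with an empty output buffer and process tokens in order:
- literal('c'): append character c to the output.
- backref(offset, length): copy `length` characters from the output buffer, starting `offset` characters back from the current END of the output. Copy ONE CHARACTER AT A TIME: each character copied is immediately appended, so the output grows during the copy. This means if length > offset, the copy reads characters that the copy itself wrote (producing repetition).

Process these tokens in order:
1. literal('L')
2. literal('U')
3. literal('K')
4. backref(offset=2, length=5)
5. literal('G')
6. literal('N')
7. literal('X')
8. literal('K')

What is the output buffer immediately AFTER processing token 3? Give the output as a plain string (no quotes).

Token 1: literal('L'). Output: "L"
Token 2: literal('U'). Output: "LU"
Token 3: literal('K'). Output: "LUK"

Answer: LUK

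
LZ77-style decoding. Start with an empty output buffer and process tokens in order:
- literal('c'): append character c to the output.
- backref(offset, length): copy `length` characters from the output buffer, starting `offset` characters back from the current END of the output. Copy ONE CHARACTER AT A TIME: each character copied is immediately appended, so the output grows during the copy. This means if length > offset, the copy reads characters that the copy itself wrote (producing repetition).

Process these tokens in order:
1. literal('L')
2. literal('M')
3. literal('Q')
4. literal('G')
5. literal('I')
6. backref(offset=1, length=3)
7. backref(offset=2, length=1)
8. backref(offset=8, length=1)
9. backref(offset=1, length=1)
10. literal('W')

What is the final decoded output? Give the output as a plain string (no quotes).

Answer: LMQGIIIIIMMW

Derivation:
Token 1: literal('L'). Output: "L"
Token 2: literal('M'). Output: "LM"
Token 3: literal('Q'). Output: "LMQ"
Token 4: literal('G'). Output: "LMQG"
Token 5: literal('I'). Output: "LMQGI"
Token 6: backref(off=1, len=3) (overlapping!). Copied 'III' from pos 4. Output: "LMQGIIII"
Token 7: backref(off=2, len=1). Copied 'I' from pos 6. Output: "LMQGIIIII"
Token 8: backref(off=8, len=1). Copied 'M' from pos 1. Output: "LMQGIIIIIM"
Token 9: backref(off=1, len=1). Copied 'M' from pos 9. Output: "LMQGIIIIIMM"
Token 10: literal('W'). Output: "LMQGIIIIIMMW"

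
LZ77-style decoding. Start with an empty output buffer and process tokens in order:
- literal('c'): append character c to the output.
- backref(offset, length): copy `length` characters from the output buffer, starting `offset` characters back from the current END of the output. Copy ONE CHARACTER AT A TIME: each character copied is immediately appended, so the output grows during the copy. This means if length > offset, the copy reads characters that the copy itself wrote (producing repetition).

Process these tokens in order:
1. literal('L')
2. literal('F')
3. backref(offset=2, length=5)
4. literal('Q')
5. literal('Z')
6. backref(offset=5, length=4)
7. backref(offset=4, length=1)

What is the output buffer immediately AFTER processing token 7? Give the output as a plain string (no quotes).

Answer: LFLFLFLQZLFLQL

Derivation:
Token 1: literal('L'). Output: "L"
Token 2: literal('F'). Output: "LF"
Token 3: backref(off=2, len=5) (overlapping!). Copied 'LFLFL' from pos 0. Output: "LFLFLFL"
Token 4: literal('Q'). Output: "LFLFLFLQ"
Token 5: literal('Z'). Output: "LFLFLFLQZ"
Token 6: backref(off=5, len=4). Copied 'LFLQ' from pos 4. Output: "LFLFLFLQZLFLQ"
Token 7: backref(off=4, len=1). Copied 'L' from pos 9. Output: "LFLFLFLQZLFLQL"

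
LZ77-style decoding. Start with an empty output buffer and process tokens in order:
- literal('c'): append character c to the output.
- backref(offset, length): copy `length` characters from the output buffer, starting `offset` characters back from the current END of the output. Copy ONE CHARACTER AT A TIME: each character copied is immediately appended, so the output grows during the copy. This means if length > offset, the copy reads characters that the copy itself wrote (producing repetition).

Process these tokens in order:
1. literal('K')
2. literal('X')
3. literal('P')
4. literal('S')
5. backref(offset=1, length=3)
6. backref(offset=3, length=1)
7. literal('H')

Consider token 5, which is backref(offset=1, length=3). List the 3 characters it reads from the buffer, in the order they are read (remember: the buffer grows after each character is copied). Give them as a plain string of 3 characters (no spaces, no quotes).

Answer: SSS

Derivation:
Token 1: literal('K'). Output: "K"
Token 2: literal('X'). Output: "KX"
Token 3: literal('P'). Output: "KXP"
Token 4: literal('S'). Output: "KXPS"
Token 5: backref(off=1, len=3). Buffer before: "KXPS" (len 4)
  byte 1: read out[3]='S', append. Buffer now: "KXPSS"
  byte 2: read out[4]='S', append. Buffer now: "KXPSSS"
  byte 3: read out[5]='S', append. Buffer now: "KXPSSSS"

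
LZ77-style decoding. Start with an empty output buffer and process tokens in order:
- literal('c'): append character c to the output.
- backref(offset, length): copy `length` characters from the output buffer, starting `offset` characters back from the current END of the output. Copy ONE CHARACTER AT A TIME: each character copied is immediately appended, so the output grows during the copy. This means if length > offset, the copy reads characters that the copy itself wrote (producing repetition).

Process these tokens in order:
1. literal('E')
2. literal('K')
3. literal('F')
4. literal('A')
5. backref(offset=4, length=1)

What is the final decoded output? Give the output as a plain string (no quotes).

Answer: EKFAE

Derivation:
Token 1: literal('E'). Output: "E"
Token 2: literal('K'). Output: "EK"
Token 3: literal('F'). Output: "EKF"
Token 4: literal('A'). Output: "EKFA"
Token 5: backref(off=4, len=1). Copied 'E' from pos 0. Output: "EKFAE"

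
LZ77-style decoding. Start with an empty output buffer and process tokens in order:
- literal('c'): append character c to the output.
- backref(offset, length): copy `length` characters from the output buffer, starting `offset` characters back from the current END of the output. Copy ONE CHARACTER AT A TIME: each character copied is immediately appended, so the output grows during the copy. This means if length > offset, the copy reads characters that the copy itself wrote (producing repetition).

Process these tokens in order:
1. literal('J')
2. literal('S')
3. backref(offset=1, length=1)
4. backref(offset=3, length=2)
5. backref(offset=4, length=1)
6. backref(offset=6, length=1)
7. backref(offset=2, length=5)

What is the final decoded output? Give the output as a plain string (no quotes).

Token 1: literal('J'). Output: "J"
Token 2: literal('S'). Output: "JS"
Token 3: backref(off=1, len=1). Copied 'S' from pos 1. Output: "JSS"
Token 4: backref(off=3, len=2). Copied 'JS' from pos 0. Output: "JSSJS"
Token 5: backref(off=4, len=1). Copied 'S' from pos 1. Output: "JSSJSS"
Token 6: backref(off=6, len=1). Copied 'J' from pos 0. Output: "JSSJSSJ"
Token 7: backref(off=2, len=5) (overlapping!). Copied 'SJSJS' from pos 5. Output: "JSSJSSJSJSJS"

Answer: JSSJSSJSJSJS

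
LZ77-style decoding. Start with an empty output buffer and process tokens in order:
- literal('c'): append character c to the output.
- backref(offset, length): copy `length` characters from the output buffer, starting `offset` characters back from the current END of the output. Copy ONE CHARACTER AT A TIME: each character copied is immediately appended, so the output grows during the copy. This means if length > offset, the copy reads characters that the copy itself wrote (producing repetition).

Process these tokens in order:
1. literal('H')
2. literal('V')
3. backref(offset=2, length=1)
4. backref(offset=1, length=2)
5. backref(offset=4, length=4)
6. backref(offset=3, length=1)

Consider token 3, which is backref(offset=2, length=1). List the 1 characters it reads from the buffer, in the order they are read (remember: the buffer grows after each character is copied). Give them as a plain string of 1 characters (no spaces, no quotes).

Answer: H

Derivation:
Token 1: literal('H'). Output: "H"
Token 2: literal('V'). Output: "HV"
Token 3: backref(off=2, len=1). Buffer before: "HV" (len 2)
  byte 1: read out[0]='H', append. Buffer now: "HVH"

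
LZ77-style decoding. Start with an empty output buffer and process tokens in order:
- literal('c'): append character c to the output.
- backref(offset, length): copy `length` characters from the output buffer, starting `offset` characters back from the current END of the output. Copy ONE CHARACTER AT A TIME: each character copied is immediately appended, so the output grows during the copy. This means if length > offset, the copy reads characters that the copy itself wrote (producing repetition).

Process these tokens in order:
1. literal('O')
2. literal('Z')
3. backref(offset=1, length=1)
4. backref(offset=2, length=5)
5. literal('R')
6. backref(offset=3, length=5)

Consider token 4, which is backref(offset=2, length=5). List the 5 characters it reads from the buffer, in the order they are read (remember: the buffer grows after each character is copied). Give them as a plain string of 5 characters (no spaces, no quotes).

Answer: ZZZZZ

Derivation:
Token 1: literal('O'). Output: "O"
Token 2: literal('Z'). Output: "OZ"
Token 3: backref(off=1, len=1). Copied 'Z' from pos 1. Output: "OZZ"
Token 4: backref(off=2, len=5). Buffer before: "OZZ" (len 3)
  byte 1: read out[1]='Z', append. Buffer now: "OZZZ"
  byte 2: read out[2]='Z', append. Buffer now: "OZZZZ"
  byte 3: read out[3]='Z', append. Buffer now: "OZZZZZ"
  byte 4: read out[4]='Z', append. Buffer now: "OZZZZZZ"
  byte 5: read out[5]='Z', append. Buffer now: "OZZZZZZZ"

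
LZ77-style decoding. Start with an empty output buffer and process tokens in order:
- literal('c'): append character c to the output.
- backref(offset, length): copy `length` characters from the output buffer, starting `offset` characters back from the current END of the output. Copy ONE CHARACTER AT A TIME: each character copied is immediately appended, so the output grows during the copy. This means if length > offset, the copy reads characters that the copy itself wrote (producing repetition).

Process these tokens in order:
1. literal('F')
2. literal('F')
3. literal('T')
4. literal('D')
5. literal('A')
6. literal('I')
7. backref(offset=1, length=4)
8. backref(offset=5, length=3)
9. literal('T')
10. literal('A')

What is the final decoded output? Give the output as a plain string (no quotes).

Token 1: literal('F'). Output: "F"
Token 2: literal('F'). Output: "FF"
Token 3: literal('T'). Output: "FFT"
Token 4: literal('D'). Output: "FFTD"
Token 5: literal('A'). Output: "FFTDA"
Token 6: literal('I'). Output: "FFTDAI"
Token 7: backref(off=1, len=4) (overlapping!). Copied 'IIII' from pos 5. Output: "FFTDAIIIII"
Token 8: backref(off=5, len=3). Copied 'III' from pos 5. Output: "FFTDAIIIIIIII"
Token 9: literal('T'). Output: "FFTDAIIIIIIIIT"
Token 10: literal('A'). Output: "FFTDAIIIIIIIITA"

Answer: FFTDAIIIIIIIITA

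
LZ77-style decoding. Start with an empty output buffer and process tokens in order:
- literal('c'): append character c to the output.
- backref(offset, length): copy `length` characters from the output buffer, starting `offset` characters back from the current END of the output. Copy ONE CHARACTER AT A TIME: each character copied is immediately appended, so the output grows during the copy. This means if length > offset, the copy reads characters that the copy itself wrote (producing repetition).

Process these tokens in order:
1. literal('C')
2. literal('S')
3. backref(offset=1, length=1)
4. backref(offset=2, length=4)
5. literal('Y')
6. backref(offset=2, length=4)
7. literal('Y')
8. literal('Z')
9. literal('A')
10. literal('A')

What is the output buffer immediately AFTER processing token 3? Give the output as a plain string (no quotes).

Token 1: literal('C'). Output: "C"
Token 2: literal('S'). Output: "CS"
Token 3: backref(off=1, len=1). Copied 'S' from pos 1. Output: "CSS"

Answer: CSS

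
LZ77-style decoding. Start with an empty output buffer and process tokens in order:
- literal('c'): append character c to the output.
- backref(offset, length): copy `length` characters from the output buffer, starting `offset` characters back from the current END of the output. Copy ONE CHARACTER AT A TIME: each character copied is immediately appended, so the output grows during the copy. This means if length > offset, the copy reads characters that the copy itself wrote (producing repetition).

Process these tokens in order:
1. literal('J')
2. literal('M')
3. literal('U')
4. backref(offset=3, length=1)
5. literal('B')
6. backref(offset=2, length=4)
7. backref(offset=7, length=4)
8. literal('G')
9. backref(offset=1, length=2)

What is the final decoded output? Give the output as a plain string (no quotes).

Answer: JMUJBJBJBUJBJGGG

Derivation:
Token 1: literal('J'). Output: "J"
Token 2: literal('M'). Output: "JM"
Token 3: literal('U'). Output: "JMU"
Token 4: backref(off=3, len=1). Copied 'J' from pos 0. Output: "JMUJ"
Token 5: literal('B'). Output: "JMUJB"
Token 6: backref(off=2, len=4) (overlapping!). Copied 'JBJB' from pos 3. Output: "JMUJBJBJB"
Token 7: backref(off=7, len=4). Copied 'UJBJ' from pos 2. Output: "JMUJBJBJBUJBJ"
Token 8: literal('G'). Output: "JMUJBJBJBUJBJG"
Token 9: backref(off=1, len=2) (overlapping!). Copied 'GG' from pos 13. Output: "JMUJBJBJBUJBJGGG"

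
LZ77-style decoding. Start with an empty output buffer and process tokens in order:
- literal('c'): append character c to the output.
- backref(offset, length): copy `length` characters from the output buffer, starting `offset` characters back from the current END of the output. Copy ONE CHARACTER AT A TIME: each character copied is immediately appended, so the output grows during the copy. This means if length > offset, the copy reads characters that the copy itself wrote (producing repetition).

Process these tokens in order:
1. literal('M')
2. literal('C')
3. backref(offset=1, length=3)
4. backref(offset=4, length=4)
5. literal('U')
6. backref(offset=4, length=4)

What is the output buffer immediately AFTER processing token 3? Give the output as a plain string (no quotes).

Token 1: literal('M'). Output: "M"
Token 2: literal('C'). Output: "MC"
Token 3: backref(off=1, len=3) (overlapping!). Copied 'CCC' from pos 1. Output: "MCCCC"

Answer: MCCCC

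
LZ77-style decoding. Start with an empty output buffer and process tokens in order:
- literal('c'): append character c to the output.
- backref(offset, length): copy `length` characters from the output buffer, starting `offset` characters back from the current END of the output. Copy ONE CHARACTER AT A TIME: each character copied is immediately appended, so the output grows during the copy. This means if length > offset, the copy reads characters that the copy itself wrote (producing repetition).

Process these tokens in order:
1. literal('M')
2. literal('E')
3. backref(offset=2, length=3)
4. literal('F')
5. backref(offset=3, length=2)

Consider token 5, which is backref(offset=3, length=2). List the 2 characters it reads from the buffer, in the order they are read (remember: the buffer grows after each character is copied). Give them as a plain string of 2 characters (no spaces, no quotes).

Token 1: literal('M'). Output: "M"
Token 2: literal('E'). Output: "ME"
Token 3: backref(off=2, len=3) (overlapping!). Copied 'MEM' from pos 0. Output: "MEMEM"
Token 4: literal('F'). Output: "MEMEMF"
Token 5: backref(off=3, len=2). Buffer before: "MEMEMF" (len 6)
  byte 1: read out[3]='E', append. Buffer now: "MEMEMFE"
  byte 2: read out[4]='M', append. Buffer now: "MEMEMFEM"

Answer: EM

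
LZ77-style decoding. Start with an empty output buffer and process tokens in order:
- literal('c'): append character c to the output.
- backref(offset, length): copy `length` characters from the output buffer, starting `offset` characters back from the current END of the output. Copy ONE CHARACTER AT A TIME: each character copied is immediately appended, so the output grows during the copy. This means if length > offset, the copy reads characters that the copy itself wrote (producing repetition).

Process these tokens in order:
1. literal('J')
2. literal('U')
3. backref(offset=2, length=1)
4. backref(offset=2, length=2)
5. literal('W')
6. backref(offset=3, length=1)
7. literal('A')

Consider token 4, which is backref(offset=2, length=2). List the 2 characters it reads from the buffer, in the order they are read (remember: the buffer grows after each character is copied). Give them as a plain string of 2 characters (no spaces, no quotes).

Token 1: literal('J'). Output: "J"
Token 2: literal('U'). Output: "JU"
Token 3: backref(off=2, len=1). Copied 'J' from pos 0. Output: "JUJ"
Token 4: backref(off=2, len=2). Buffer before: "JUJ" (len 3)
  byte 1: read out[1]='U', append. Buffer now: "JUJU"
  byte 2: read out[2]='J', append. Buffer now: "JUJUJ"

Answer: UJ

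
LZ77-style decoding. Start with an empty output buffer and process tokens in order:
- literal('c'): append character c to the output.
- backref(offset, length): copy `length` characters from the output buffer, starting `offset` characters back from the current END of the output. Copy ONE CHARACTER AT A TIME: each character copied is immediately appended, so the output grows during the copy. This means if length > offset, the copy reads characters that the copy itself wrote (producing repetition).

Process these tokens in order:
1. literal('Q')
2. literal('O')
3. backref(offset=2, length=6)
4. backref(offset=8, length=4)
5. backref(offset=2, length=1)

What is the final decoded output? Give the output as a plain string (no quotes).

Token 1: literal('Q'). Output: "Q"
Token 2: literal('O'). Output: "QO"
Token 3: backref(off=2, len=6) (overlapping!). Copied 'QOQOQO' from pos 0. Output: "QOQOQOQO"
Token 4: backref(off=8, len=4). Copied 'QOQO' from pos 0. Output: "QOQOQOQOQOQO"
Token 5: backref(off=2, len=1). Copied 'Q' from pos 10. Output: "QOQOQOQOQOQOQ"

Answer: QOQOQOQOQOQOQ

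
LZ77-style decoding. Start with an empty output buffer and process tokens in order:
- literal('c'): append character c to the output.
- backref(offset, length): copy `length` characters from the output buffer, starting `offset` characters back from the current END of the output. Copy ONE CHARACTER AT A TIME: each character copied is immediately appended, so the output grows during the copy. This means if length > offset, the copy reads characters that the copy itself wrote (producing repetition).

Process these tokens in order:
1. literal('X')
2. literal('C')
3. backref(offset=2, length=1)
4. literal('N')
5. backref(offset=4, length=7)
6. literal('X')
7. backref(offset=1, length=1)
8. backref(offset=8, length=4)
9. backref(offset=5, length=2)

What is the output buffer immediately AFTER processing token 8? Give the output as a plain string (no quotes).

Token 1: literal('X'). Output: "X"
Token 2: literal('C'). Output: "XC"
Token 3: backref(off=2, len=1). Copied 'X' from pos 0. Output: "XCX"
Token 4: literal('N'). Output: "XCXN"
Token 5: backref(off=4, len=7) (overlapping!). Copied 'XCXNXCX' from pos 0. Output: "XCXNXCXNXCX"
Token 6: literal('X'). Output: "XCXNXCXNXCXX"
Token 7: backref(off=1, len=1). Copied 'X' from pos 11. Output: "XCXNXCXNXCXXX"
Token 8: backref(off=8, len=4). Copied 'CXNX' from pos 5. Output: "XCXNXCXNXCXXXCXNX"

Answer: XCXNXCXNXCXXXCXNX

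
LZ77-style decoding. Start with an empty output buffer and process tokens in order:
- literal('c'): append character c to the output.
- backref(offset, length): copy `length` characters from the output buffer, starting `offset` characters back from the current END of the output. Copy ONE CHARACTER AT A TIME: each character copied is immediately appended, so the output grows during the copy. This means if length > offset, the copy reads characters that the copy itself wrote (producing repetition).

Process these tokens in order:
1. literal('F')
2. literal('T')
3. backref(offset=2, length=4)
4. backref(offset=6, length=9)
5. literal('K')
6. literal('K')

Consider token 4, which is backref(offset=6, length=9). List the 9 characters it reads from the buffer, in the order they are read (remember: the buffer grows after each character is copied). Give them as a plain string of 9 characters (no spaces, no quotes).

Token 1: literal('F'). Output: "F"
Token 2: literal('T'). Output: "FT"
Token 3: backref(off=2, len=4) (overlapping!). Copied 'FTFT' from pos 0. Output: "FTFTFT"
Token 4: backref(off=6, len=9). Buffer before: "FTFTFT" (len 6)
  byte 1: read out[0]='F', append. Buffer now: "FTFTFTF"
  byte 2: read out[1]='T', append. Buffer now: "FTFTFTFT"
  byte 3: read out[2]='F', append. Buffer now: "FTFTFTFTF"
  byte 4: read out[3]='T', append. Buffer now: "FTFTFTFTFT"
  byte 5: read out[4]='F', append. Buffer now: "FTFTFTFTFTF"
  byte 6: read out[5]='T', append. Buffer now: "FTFTFTFTFTFT"
  byte 7: read out[6]='F', append. Buffer now: "FTFTFTFTFTFTF"
  byte 8: read out[7]='T', append. Buffer now: "FTFTFTFTFTFTFT"
  byte 9: read out[8]='F', append. Buffer now: "FTFTFTFTFTFTFTF"

Answer: FTFTFTFTF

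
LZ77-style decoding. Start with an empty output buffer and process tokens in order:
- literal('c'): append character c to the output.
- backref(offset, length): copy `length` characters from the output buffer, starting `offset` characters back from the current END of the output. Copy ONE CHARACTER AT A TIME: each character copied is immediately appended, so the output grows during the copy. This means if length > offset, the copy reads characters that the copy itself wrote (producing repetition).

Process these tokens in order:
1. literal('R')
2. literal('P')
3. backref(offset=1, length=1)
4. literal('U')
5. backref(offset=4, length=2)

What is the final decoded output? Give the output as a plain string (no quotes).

Answer: RPPURP

Derivation:
Token 1: literal('R'). Output: "R"
Token 2: literal('P'). Output: "RP"
Token 3: backref(off=1, len=1). Copied 'P' from pos 1. Output: "RPP"
Token 4: literal('U'). Output: "RPPU"
Token 5: backref(off=4, len=2). Copied 'RP' from pos 0. Output: "RPPURP"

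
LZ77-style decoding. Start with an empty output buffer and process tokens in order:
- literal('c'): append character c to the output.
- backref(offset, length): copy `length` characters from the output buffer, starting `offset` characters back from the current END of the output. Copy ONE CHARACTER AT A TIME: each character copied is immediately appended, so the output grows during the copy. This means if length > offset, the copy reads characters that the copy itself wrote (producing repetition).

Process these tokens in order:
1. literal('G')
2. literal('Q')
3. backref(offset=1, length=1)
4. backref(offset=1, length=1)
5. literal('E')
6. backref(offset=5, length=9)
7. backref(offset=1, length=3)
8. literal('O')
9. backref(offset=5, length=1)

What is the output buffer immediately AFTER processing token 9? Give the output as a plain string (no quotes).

Answer: GQQQEGQQQEGQQQQQQOQ

Derivation:
Token 1: literal('G'). Output: "G"
Token 2: literal('Q'). Output: "GQ"
Token 3: backref(off=1, len=1). Copied 'Q' from pos 1. Output: "GQQ"
Token 4: backref(off=1, len=1). Copied 'Q' from pos 2. Output: "GQQQ"
Token 5: literal('E'). Output: "GQQQE"
Token 6: backref(off=5, len=9) (overlapping!). Copied 'GQQQEGQQQ' from pos 0. Output: "GQQQEGQQQEGQQQ"
Token 7: backref(off=1, len=3) (overlapping!). Copied 'QQQ' from pos 13. Output: "GQQQEGQQQEGQQQQQQ"
Token 8: literal('O'). Output: "GQQQEGQQQEGQQQQQQO"
Token 9: backref(off=5, len=1). Copied 'Q' from pos 13. Output: "GQQQEGQQQEGQQQQQQOQ"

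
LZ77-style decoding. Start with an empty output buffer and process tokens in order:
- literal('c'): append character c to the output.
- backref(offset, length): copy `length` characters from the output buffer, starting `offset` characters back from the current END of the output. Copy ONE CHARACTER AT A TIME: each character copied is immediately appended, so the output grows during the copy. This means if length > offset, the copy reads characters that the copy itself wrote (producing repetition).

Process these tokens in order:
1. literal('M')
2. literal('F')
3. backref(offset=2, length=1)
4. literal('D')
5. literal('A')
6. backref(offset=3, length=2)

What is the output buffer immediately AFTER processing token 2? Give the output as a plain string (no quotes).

Answer: MF

Derivation:
Token 1: literal('M'). Output: "M"
Token 2: literal('F'). Output: "MF"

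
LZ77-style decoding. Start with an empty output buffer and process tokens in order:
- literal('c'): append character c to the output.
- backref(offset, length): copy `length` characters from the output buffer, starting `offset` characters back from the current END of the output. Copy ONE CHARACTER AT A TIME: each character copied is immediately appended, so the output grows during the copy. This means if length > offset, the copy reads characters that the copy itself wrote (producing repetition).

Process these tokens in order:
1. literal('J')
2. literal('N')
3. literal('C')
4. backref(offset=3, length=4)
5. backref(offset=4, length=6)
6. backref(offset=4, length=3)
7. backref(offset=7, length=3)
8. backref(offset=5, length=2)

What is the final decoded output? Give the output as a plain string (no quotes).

Answer: JNCJNCJJNCJJNCJJCJJJJ

Derivation:
Token 1: literal('J'). Output: "J"
Token 2: literal('N'). Output: "JN"
Token 3: literal('C'). Output: "JNC"
Token 4: backref(off=3, len=4) (overlapping!). Copied 'JNCJ' from pos 0. Output: "JNCJNCJ"
Token 5: backref(off=4, len=6) (overlapping!). Copied 'JNCJJN' from pos 3. Output: "JNCJNCJJNCJJN"
Token 6: backref(off=4, len=3). Copied 'CJJ' from pos 9. Output: "JNCJNCJJNCJJNCJJ"
Token 7: backref(off=7, len=3). Copied 'CJJ' from pos 9. Output: "JNCJNCJJNCJJNCJJCJJ"
Token 8: backref(off=5, len=2). Copied 'JJ' from pos 14. Output: "JNCJNCJJNCJJNCJJCJJJJ"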